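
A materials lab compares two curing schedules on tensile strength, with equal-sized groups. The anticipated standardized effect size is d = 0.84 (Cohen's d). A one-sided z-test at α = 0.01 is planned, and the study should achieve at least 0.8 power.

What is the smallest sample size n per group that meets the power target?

n = 29 per group

Set Φ(δ − 2.326) = 0.8; then δ − 2.326 = Φ⁻¹(0.8) = 0.842, giving δ = 3.168.
δ = d·√(n/2) ⇒ n = 2(δ/d)² = 2 × (3.168 / 0.84)² = 28.45.
Rounding up, n = 29 per group.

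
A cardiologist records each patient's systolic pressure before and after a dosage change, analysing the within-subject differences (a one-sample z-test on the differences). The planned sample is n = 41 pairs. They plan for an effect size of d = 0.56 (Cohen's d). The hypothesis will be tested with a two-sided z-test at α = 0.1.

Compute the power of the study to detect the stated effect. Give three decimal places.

Noncentrality parameter: δ = d·√n = 0.56 × √41 = 3.5857
Critical value for a two-sided test at α = 0.1: z_{α/2} = 1.645.
Power = Φ(δ − 1.645) + Φ(−δ − 1.645) = Φ(1.941) + Φ(-5.231) = 0.9739 + 0.0000 = 0.9739.

Power ≈ 0.974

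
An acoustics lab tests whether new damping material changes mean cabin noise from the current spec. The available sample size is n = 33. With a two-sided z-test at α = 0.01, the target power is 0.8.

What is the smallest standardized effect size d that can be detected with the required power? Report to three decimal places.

d ≈ 0.595

Required noncentrality: δ = z_{0.005} + z_{0.20} = 2.576 + 0.842 = 3.417.
(The second rejection-region term Φ(−δ − z_{α/2}) is negligible and dropped.)
δ = d·√n ⇒ d = δ/√n = 3.417/√33 = 0.5949.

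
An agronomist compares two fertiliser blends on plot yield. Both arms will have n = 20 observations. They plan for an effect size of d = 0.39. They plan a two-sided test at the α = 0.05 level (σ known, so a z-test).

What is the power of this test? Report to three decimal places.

Noncentrality parameter: δ = d·√(n/2) = 0.39 × √(20/2) = 1.2333
Critical value for a two-sided test at α = 0.05: z_{α/2} = 1.960.
Power = Φ(δ − 1.960) + Φ(−δ − 1.960) = Φ(-0.727) + Φ(-3.193) = 0.2337 + 0.0007 = 0.2344.

Power ≈ 0.234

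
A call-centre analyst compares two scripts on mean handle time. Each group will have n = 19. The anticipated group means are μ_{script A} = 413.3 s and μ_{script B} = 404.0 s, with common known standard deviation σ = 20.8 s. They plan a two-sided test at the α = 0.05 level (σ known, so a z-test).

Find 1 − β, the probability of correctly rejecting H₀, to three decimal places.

Power ≈ 0.281

Standardized effect: d = |μ_{script A} − μ_{script B}| / σ = |413.3 − 404.0| / 20.8 = 0.4471
Noncentrality parameter: δ = d·√(n/2) = 0.4471 × √(19/2) = 1.3781
Critical value for a two-sided test at α = 0.05: z_{α/2} = 1.960.
Power = Φ(δ − 1.960) + Φ(−δ − 1.960) = Φ(-0.582) + Φ(-3.338) = 0.2803 + 0.0004 = 0.2808.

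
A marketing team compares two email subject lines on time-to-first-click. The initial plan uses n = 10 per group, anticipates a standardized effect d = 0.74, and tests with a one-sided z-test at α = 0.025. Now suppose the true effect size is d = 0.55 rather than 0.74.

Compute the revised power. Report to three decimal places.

With d = 0.55: δ = d·√(n/2) = 0.55 × √(10/2) = 1.2298. Critical value z_{0.025} = 1.960.
Revised power = Φ(δ − 1.960) = Φ(-0.730) = 0.2327.

Power ≈ 0.233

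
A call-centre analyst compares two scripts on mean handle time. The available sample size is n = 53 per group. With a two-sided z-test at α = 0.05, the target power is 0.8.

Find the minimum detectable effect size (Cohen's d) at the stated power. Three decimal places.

Required noncentrality: δ = z_{0.025} + z_{0.20} = 1.960 + 0.842 = 2.802.
(Lower-tail contribution to power is negligible for δ > 0.)
δ = d·√(n/2) ⇒ d = δ/√(n/2) = 2.802/√(53/2) = 0.5442.

d ≈ 0.544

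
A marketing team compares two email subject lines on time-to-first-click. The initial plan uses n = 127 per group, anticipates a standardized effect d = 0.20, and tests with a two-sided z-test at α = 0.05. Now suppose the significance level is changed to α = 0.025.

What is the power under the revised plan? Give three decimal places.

δ = d·√(n/2) = 0.20 × √(127/2) = 1.5937 (unchanged). New critical value: z_{0.0125} = 2.241.
Revised power = Φ(δ − 2.241) + Φ(−δ − 2.241) = Φ(-0.648) + Φ(-3.835) = 0.2586 + 0.0001 = 0.2587.

Power ≈ 0.259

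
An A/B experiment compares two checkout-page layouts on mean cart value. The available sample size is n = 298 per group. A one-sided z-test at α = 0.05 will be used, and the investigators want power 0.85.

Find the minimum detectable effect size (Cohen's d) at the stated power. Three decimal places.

Need Φ(δ − 1.645) = 0.85, so δ = 1.645 + 1.036 = 2.681.
δ = d·√(n/2) ⇒ d = δ/√(n/2) = 2.681/√(298/2) = 0.2197.

d ≈ 0.220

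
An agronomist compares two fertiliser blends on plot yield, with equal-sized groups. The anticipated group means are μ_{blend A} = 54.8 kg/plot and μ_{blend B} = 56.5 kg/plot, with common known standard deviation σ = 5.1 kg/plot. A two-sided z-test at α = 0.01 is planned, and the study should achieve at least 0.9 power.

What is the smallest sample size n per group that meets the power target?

Standardized effect: d = |μ_{blend A} − μ_{blend B}| / σ = |54.8 − 56.5| / 5.1 = 0.3333
For power 0.9 need Φ(δ − z_{0.005}) = 0.9, so δ = z_{0.005} + z_{0.10} = 2.576 + 1.282 = 3.857.
(The Φ(−δ − z_{α/2}) term is vanishingly small for δ > 0 and is dropped in the standard sample-size formula.)
δ = d·√(n/2) ⇒ n = 2(δ/d)² = 2 × (3.857 / 0.3333)² = 267.83.
Rounding up, n = 268 per group.

n = 268 per group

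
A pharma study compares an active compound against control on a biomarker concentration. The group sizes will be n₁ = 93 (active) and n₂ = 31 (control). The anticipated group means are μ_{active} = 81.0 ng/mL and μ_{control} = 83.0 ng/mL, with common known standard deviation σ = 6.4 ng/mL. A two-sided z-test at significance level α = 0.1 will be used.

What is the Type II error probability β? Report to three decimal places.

β ≈ 0.554

Standardized effect: d = |μ_{active} − μ_{control}| / σ = |81.0 − 83.0| / 6.4 = 0.3125
Noncentrality parameter: λ = d / √(1/n₁ + 1/n₂) = 0.3125 / √(1/93 + 1/31) = 1.5068
Two-sided α = 0.1 → critical value z_{0.05} = 1.645.
Power = Φ(λ − 1.645) + Φ(−λ − 1.645) = Φ(-0.138) + Φ(-3.152) = 0.4451 + 0.0008 = 0.4459.
Type II error: β = 1 − power = 1 − 0.4459 = 0.5541.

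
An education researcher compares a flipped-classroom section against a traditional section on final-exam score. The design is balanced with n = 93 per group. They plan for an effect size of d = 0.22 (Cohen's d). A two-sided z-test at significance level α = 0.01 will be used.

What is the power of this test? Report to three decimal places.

Noncentrality parameter: δ = d·√(n/2) = 0.22 × √(93/2) = 1.5002
Two-sided α = 0.01 → critical value z_{0.005} = 2.576.
Power = Φ(δ − 2.576) + Φ(−δ − 2.576) = Φ(-1.076) + Φ(-4.076) = 0.1410 + 0.0000 = 0.1411.

Power ≈ 0.141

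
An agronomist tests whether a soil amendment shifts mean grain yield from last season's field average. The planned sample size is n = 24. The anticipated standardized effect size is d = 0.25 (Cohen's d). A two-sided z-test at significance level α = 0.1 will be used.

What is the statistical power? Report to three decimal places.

Power ≈ 0.339

Noncentrality parameter: δ = d·√n = 0.25 × √24 = 1.2247
Critical value for a two-sided test at α = 0.1: z_{α/2} = 1.645.
Power = Φ(δ − 1.645) + Φ(−δ − 1.645) = Φ(-0.420) + Φ(-2.870) = 0.3372 + 0.0021 = 0.3393.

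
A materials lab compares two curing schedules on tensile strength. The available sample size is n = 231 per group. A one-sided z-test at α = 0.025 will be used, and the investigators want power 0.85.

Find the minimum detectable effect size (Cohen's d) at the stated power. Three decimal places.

Need Φ(δ − 1.960) = 0.85, so δ = 1.960 + 1.036 = 2.996.
δ = d·√(n/2) ⇒ d = δ/√(n/2) = 2.996/√(231/2) = 0.2788.

d ≈ 0.279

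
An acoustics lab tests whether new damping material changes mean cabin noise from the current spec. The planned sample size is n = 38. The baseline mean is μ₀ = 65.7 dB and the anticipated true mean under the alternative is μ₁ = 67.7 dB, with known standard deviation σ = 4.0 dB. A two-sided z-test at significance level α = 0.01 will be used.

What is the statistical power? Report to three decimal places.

Standardized effect: d = |μ₁ − μ₀| / σ = |67.7 − 65.7| / 4.0 = 0.5000
Noncentrality parameter: δ = d·√n = 0.5000 × √38 = 3.0822
Two-sided α = 0.01 → critical value z_{0.005} = 2.576.
Power = Φ(δ − 2.576) + Φ(−δ − 2.576) = Φ(0.506) + Φ(-5.658) = 0.6937 + 0.0000 = 0.6937.

Power ≈ 0.694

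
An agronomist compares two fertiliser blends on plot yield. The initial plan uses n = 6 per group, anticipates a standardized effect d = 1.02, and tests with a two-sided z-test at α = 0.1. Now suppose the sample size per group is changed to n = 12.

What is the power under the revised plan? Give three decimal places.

Power ≈ 0.803

With n = 12 per group: δ = d·√(n/2) = 1.02 × √(12/2) = 2.4985. Critical value z_{0.05} = 1.645.
Revised power = Φ(δ − 1.645) + Φ(−δ − 1.645) = Φ(0.854) + Φ(-4.143) = 0.8033 + 0.0000 = 0.8034.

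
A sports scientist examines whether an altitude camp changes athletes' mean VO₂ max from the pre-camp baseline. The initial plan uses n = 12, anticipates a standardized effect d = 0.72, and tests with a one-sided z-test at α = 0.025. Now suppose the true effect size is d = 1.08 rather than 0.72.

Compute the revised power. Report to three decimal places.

Power ≈ 0.963

With d = 1.08: δ = d·√n = 1.08 × √12 = 3.7412. Critical value z_{0.025} = 1.960.
Revised power = Φ(δ − 1.960) = Φ(1.781) = 0.9626.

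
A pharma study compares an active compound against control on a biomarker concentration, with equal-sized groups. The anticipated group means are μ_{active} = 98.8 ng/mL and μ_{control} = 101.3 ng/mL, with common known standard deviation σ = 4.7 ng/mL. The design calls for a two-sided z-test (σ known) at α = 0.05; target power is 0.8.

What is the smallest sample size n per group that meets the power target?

Standardized effect: d = |μ_{active} − μ_{control}| / σ = |98.8 − 101.3| / 4.7 = 0.5319
Set Φ(δ − 1.960) = 0.8; then δ − 1.960 = Φ⁻¹(0.8) = 0.842, giving δ = 2.802.
(For δ > 0 the lower-tail rejection region contributes negligibly to power, so the one-term inversion is standard.)
δ = d·√(n/2) ⇒ n = 2(δ/d)² = 2 × (2.802 / 0.5319)² = 55.48.
Round up to the next whole unit.

n = 56 per group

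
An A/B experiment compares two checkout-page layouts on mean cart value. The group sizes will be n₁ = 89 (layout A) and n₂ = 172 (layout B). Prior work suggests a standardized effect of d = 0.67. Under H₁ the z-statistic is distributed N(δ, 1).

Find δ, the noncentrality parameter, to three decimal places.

δ ≈ 5.131

The noncentrality parameter scales effect size by the design's sample-size factor: δ = d / √(1/n₁ + 1/n₂) = 0.67 / √(1/89 + 1/172) = 5.1311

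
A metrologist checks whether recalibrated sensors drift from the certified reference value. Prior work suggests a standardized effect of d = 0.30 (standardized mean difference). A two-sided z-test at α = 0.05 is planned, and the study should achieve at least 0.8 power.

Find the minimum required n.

n = 88

For power 0.8 need Φ(δ − z_{0.025}) = 0.8, so δ = z_{0.025} + z_{0.20} = 1.960 + 0.842 = 2.802.
(The Φ(−δ − z_{α/2}) term is vanishingly small for δ > 0 and is dropped in the standard sample-size formula.)
δ = d·√n ⇒ n = (δ/d)² = (2.802 / 0.30)² = 87.21.
Rounding up, n = 88.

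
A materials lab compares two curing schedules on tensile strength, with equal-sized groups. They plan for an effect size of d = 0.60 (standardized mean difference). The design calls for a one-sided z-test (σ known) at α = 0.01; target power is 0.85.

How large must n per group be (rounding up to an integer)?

Set Φ(δ − 2.326) = 0.85; then δ − 2.326 = Φ⁻¹(0.85) = 1.036, giving δ = 3.363.
δ = d·√(n/2) ⇒ n = 2(δ/d)² = 2 × (3.363 / 0.60)² = 62.82.
Rounding up, n = 63 per group.

n = 63 per group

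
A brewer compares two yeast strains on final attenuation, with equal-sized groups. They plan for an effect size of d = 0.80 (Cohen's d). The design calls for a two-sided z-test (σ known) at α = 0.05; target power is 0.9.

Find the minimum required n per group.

For power 0.9 need Φ(δ − z_{0.025}) = 0.9, so δ = z_{0.025} + z_{0.10} = 1.960 + 1.282 = 3.242.
(Ignoring the negligible lower-tail rejection probability gives the usual closed-form inversion.)
δ = d·√(n/2) ⇒ n = 2(δ/d)² = 2 × (3.242 / 0.80)² = 32.84.
Rounding up, n = 33 per group.

n = 33 per group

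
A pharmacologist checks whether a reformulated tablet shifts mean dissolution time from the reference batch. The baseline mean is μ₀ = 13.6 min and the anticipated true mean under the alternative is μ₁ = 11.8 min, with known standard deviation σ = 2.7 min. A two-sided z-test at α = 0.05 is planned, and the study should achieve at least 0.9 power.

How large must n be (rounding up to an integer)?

n = 24

Standardized effect: d = |μ₁ − μ₀| / σ = |11.8 − 13.6| / 2.7 = 0.6667
For power 0.9 need Φ(δ − z_{0.025}) = 0.9, so δ = z_{0.025} + z_{0.10} = 1.960 + 1.282 = 3.242.
(For δ > 0 the lower-tail rejection region contributes negligibly to power, so the one-term inversion is standard.)
δ = d·√n ⇒ n = (δ/d)² = (3.242 / 0.6667)² = 23.64.
Rounding up, n = 24.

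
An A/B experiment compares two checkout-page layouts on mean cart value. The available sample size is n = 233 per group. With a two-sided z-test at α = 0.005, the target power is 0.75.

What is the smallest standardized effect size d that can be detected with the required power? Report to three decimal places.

Need Φ(δ − 2.807) = 0.75, so δ = 2.807 + 0.674 = 3.482.
(Lower-tail contribution to power is negligible for δ > 0.)
δ = d·√(n/2) ⇒ d = δ/√(n/2) = 3.482/√(233/2) = 0.3226.

d ≈ 0.323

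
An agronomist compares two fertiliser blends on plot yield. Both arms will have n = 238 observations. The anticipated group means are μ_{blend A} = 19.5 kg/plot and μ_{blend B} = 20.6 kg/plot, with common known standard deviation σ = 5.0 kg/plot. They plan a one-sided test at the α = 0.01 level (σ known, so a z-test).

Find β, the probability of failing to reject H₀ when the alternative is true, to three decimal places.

Standardized effect: d = |μ_{blend A} − μ_{blend B}| / σ = |19.5 − 20.6| / 5.0 = 0.2200
Noncentrality parameter: δ = d·√(n/2) = 0.2200 × √(238/2) = 2.3999
One-sided α = 0.01 → critical value z_{0.01} = 2.326.
Power = P(Z > 2.326 − δ) = Φ(0.074) = 0.5293.
Type II error: β = 1 − power = 1 − 0.5293 = 0.4707.

β ≈ 0.471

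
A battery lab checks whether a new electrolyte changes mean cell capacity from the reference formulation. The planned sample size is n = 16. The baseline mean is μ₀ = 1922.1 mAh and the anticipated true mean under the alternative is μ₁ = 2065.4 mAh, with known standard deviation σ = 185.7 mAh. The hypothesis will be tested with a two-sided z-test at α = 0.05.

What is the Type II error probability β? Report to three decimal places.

Standardized effect: d = |μ₁ − μ₀| / σ = |2065.4 − 1922.1| / 185.7 = 0.7717
Noncentrality parameter: δ = d·√n = 0.7717 × √16 = 3.0867
Critical value for a two-sided test at α = 0.05: z_{α/2} = 1.960.
Power = Φ(δ − 1.960) + Φ(−δ − 1.960) = Φ(1.127) + Φ(-5.047) = 0.8701 + 0.0000 = 0.8701.
Type II error: β = 1 − power = 1 − 0.8701 = 0.1299.

β ≈ 0.130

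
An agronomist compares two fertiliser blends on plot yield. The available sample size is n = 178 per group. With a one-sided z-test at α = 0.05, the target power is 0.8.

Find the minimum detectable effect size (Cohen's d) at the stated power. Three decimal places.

d ≈ 0.264

Need Φ(δ − 1.645) = 0.8, so δ = 1.645 + 0.842 = 2.486.
δ = d·√(n/2) ⇒ d = δ/√(n/2) = 2.486/√(178/2) = 0.2636.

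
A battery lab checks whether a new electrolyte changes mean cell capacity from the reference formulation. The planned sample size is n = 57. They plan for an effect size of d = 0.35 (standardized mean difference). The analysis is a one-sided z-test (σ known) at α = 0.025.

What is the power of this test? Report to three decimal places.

Power ≈ 0.753

Noncentrality parameter: δ = d·√n = 0.35 × √57 = 2.6424
One-sided α = 0.025 → critical value z_{0.025} = 1.960.
Power = P(Z > 1.960 − δ) = Φ(0.682) = 0.7525.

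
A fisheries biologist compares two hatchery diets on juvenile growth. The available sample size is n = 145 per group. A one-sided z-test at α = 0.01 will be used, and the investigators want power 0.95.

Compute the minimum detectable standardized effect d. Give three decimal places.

Need Φ(δ − 2.326) = 0.95, so δ = 2.326 + 1.645 = 3.971.
δ = d·√(n/2) ⇒ d = δ/√(n/2) = 3.971/√(145/2) = 0.4664.

d ≈ 0.466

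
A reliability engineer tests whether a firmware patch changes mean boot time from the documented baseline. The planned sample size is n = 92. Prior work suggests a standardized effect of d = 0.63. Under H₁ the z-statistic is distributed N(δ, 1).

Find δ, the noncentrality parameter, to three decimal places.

δ ≈ 6.043

δ = d·√n = 0.63 × √92 = 6.0427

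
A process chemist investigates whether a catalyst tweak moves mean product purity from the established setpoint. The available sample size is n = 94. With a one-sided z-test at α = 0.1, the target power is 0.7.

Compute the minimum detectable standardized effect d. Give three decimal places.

Required noncentrality: δ = z_{0.1} + z_{0.30} = 1.282 + 0.524 = 1.806.
δ = d·√n ⇒ d = δ/√n = 1.806/√94 = 0.1863.

d ≈ 0.186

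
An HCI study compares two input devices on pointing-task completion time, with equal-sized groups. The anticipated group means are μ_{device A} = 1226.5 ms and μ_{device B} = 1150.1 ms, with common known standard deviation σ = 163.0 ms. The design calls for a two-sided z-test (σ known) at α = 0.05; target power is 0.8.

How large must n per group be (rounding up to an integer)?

Standardized effect: d = |μ_{device A} − μ_{device B}| / σ = |1226.5 − 1150.1| / 163.0 = 0.4687
For power 0.8 need Φ(δ − z_{0.025}) = 0.8, so δ = z_{0.025} + z_{0.20} = 1.960 + 0.842 = 2.802.
(For δ > 0 the lower-tail rejection region contributes negligibly to power, so the one-term inversion is standard.)
δ = d·√(n/2) ⇒ n = 2(δ/d)² = 2 × (2.802 / 0.4687)² = 71.45.
Rounding up, n = 72 per group.

n = 72 per group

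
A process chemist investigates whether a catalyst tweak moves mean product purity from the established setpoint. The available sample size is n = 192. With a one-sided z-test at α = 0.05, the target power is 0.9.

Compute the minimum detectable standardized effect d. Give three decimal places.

d ≈ 0.211

Need Φ(δ − 1.645) = 0.9, so δ = 1.645 + 1.282 = 2.926.
δ = d·√n ⇒ d = δ/√n = 2.926/√192 = 0.2112.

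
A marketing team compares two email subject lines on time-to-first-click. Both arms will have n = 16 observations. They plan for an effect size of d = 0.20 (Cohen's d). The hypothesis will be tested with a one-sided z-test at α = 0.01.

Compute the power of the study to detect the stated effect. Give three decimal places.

Power ≈ 0.039

Noncentrality parameter: δ = d·√(n/2) = 0.20 × √(16/2) = 0.5657
Critical value for a one-sided test at α = 0.01: z_α = 2.326.
Power = P(Z > 2.326 − δ) = Φ(-1.761) = 0.0391.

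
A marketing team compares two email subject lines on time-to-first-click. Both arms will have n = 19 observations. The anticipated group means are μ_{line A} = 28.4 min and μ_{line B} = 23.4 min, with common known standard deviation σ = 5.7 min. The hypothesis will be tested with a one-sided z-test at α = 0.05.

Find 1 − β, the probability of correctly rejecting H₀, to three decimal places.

Standardized effect: d = |μ_{line A} − μ_{line B}| / σ = |28.4 − 23.4| / 5.7 = 0.8772
Noncentrality parameter: δ = d·√(n/2) = 0.8772 × √(19/2) = 2.7037
One-sided α = 0.05 → critical value z_{0.05} = 1.645.
Power = P(Z > 1.645 − δ) = Φ(1.059) = 0.8552.

Power ≈ 0.855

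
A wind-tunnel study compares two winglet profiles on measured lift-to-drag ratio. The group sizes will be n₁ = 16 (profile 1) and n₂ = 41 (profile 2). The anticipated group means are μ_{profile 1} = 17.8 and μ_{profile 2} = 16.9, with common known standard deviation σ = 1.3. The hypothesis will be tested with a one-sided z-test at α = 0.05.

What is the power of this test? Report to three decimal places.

Power ≈ 0.759

Standardized effect: d = |μ_{profile 1} − μ_{profile 2}| / σ = |17.8 − 16.9| / 1.3 = 0.6923
Noncentrality parameter: δ = d / √(1/n₁ + 1/n₂) = 0.6923 / √(1/16 + 1/41) = 2.3486
Critical value for a one-sided test at α = 0.05: z_α = 1.645.
Power = Φ(δ − 1.645) = Φ(0.704) = 0.7592.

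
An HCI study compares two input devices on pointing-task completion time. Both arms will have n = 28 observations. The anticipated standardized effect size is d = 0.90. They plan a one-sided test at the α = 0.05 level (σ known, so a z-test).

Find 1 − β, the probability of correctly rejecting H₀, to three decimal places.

Noncentrality parameter: δ = d·√(n/2) = 0.90 × √(28/2) = 3.3675
Critical value for a one-sided test at α = 0.05: z_α = 1.645.
Power = P(Z > 1.645 − δ) = Φ(1.723) = 0.9575.

Power ≈ 0.958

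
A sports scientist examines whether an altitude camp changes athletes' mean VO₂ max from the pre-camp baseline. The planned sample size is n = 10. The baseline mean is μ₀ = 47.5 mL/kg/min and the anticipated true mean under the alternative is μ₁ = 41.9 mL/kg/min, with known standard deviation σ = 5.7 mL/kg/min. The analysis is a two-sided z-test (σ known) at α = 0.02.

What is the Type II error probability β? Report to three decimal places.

β ≈ 0.218

Standardized effect: d = |μ₁ − μ₀| / σ = |41.9 − 47.5| / 5.7 = 0.9825
Noncentrality parameter: δ = d·√n = 0.9825 × √10 = 3.1068
Critical value for a two-sided test at α = 0.02: z_{α/2} = 2.326.
Power = Φ(δ − 2.326) + Φ(−δ − 2.326) = Φ(0.780) + Φ(-5.433) = 0.7824 + 0.0000 = 0.7824.
Type II error: β = 1 − power = 1 − 0.7824 = 0.2176.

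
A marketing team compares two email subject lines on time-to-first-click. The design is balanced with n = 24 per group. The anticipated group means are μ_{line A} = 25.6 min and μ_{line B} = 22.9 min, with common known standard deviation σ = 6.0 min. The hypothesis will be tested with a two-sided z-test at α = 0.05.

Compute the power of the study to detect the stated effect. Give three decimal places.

Standardized effect: d = |μ_{line A} − μ_{line B}| / σ = |25.6 − 22.9| / 6.0 = 0.4500
Noncentrality parameter: δ = d·√(n/2) = 0.4500 × √(24/2) = 1.5588
Critical value for a two-sided test at α = 0.05: z_{α/2} = 1.960.
Power = Φ(δ − 1.960) + Φ(−δ − 1.960) = Φ(-0.401) + Φ(-3.519) = 0.3442 + 0.0002 = 0.3444.

Power ≈ 0.344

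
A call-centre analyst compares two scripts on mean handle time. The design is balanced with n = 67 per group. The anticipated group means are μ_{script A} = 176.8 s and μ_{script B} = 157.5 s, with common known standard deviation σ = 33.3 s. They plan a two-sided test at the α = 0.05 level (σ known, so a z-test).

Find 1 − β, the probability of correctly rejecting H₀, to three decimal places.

Standardized effect: d = |μ_{script A} − μ_{script B}| / σ = |176.8 − 157.5| / 33.3 = 0.5796
Noncentrality parameter: δ = d·√(n/2) = 0.5796 × √(67/2) = 3.3546
Two-sided α = 0.05 → critical value z_{0.025} = 1.960.
Power = Φ(δ − 1.960) + Φ(−δ − 1.960) = Φ(1.395) + Φ(-5.315) = 0.9184 + 0.0000 = 0.9184.

Power ≈ 0.918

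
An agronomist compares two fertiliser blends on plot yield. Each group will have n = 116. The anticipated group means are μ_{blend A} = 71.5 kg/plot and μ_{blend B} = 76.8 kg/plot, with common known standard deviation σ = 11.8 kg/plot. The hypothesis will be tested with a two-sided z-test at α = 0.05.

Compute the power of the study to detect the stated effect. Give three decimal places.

Power ≈ 0.928

Standardized effect: d = |μ_{blend A} − μ_{blend B}| / σ = |71.5 − 76.8| / 11.8 = 0.4492
Noncentrality parameter: δ = d·√(n/2) = 0.4492 × √(116/2) = 3.4206
Two-sided α = 0.05 → critical value z_{0.025} = 1.960.
Power = Φ(δ − 1.960) + Φ(−δ − 1.960) = Φ(1.461) + Φ(-5.381) = 0.9279 + 0.0000 = 0.9279.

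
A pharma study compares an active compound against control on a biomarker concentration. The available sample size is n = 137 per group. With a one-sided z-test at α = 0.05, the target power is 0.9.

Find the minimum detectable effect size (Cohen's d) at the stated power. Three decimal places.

d ≈ 0.354

Required noncentrality: δ = z_{0.05} + z_{0.10} = 1.645 + 1.282 = 2.926.
δ = d·√(n/2) ⇒ d = δ/√(n/2) = 2.926/√(137/2) = 0.3536.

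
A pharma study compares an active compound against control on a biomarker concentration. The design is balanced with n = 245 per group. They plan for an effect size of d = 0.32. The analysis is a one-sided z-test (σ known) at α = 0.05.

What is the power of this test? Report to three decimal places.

Noncentrality parameter: λ = d·√(n/2) = 0.32 × √(245/2) = 3.5418
One-sided α = 0.05 → critical value z_{0.05} = 1.645.
Power = P(Z > 1.645 − λ) = Φ(1.897) = 0.9711.

Power ≈ 0.971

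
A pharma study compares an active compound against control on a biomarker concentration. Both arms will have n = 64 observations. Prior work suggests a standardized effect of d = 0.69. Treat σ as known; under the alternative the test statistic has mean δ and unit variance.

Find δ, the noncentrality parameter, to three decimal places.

δ ≈ 3.903

The noncentrality parameter scales effect size by the design's sample-size factor: δ = d·√(n/2) = 0.69 × √(64/2) = 3.9032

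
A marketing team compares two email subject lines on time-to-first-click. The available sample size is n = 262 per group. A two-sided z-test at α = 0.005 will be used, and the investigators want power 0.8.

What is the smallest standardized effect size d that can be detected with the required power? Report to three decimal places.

Need Φ(δ − 2.807) = 0.8, so δ = 2.807 + 0.842 = 3.649.
(Lower-tail contribution to power is negligible for δ > 0.)
δ = d·√(n/2) ⇒ d = δ/√(n/2) = 3.649/√(262/2) = 0.3188.

d ≈ 0.319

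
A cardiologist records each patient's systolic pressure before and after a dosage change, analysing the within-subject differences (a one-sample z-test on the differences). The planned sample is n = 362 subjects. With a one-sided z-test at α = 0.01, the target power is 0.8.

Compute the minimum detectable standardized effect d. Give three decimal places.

Required noncentrality: δ = z_{0.01} + z_{0.20} = 2.326 + 0.842 = 3.168.
δ = d·√n ⇒ d = δ/√n = 3.168/√362 = 0.1665.

d ≈ 0.167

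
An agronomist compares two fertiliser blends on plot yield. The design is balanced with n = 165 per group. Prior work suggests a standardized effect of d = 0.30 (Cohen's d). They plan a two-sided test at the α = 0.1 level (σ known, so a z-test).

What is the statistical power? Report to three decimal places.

Power ≈ 0.860

Noncentrality parameter: δ = d·√(n/2) = 0.30 × √(165/2) = 2.7249
Critical value for a two-sided test at α = 0.1: z_{α/2} = 1.645.
Power = Φ(δ − 1.645) + Φ(−δ − 1.645) = Φ(1.080) + Φ(-4.370) = 0.8599 + 0.0000 = 0.8599.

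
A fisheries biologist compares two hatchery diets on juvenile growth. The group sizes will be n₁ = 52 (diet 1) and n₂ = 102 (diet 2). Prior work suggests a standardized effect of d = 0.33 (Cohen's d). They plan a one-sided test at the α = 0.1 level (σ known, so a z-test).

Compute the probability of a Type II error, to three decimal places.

β ≈ 0.256

Noncentrality parameter: δ = d / √(1/n₁ + 1/n₂) = 0.33 / √(1/52 + 1/102) = 1.9367
Critical value for a one-sided test at α = 0.1: z_α = 1.282.
Power = Φ(δ − 1.282) = Φ(0.655) = 0.7438.
Type II error: β = 1 − power = 1 − 0.7438 = 0.2562.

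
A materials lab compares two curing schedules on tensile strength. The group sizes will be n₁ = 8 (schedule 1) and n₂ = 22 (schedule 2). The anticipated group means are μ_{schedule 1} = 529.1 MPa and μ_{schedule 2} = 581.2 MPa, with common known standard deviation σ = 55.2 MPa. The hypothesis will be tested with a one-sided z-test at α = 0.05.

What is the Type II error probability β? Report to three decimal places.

Standardized effect: d = |μ_{schedule 1} − μ_{schedule 2}| / σ = |529.1 − 581.2| / 55.2 = 0.9438
Noncentrality parameter: δ = d / √(1/n₁ + 1/n₂) = 0.9438 / √(1/8 + 1/22) = 2.2861
Critical value for a one-sided test at α = 0.05: z_α = 1.645.
Power = P(Z > 1.645 − δ) = Φ(0.641) = 0.7393.
Type II error: β = 1 − power = 1 − 0.7393 = 0.2607.

β ≈ 0.261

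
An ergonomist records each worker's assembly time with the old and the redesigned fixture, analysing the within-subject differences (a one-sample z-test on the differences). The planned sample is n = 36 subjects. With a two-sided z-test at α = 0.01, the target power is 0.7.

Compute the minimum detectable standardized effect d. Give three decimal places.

Required noncentrality: δ = z_{0.005} + z_{0.30} = 2.576 + 0.524 = 3.100.
(The second rejection-region term Φ(−δ − z_{α/2}) is negligible and dropped.)
δ = d·√n ⇒ d = δ/√n = 3.100/√36 = 0.5167.

d ≈ 0.517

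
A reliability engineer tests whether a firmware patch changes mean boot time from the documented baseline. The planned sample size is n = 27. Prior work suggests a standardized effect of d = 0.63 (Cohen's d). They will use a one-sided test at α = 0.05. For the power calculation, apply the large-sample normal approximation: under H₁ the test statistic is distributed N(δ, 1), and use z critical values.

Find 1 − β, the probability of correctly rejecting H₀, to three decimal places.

Power ≈ 0.948

Noncentrality parameter: δ = d·√n = 0.63 × √27 = 3.2736
One-sided α = 0.05 → critical value z_{0.05} = 1.645.
Power = Φ(δ − 1.645) = Φ(1.629) = 0.9483.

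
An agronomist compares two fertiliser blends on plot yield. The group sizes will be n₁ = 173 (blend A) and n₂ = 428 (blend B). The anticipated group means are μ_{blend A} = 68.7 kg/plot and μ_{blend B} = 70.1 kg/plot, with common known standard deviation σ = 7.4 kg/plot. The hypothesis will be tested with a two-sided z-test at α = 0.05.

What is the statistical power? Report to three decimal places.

Power ≈ 0.556

Standardized effect: d = |μ_{blend A} − μ_{blend B}| / σ = |68.7 − 70.1| / 7.4 = 0.1892
Noncentrality parameter: δ = d / √(1/n₁ + 1/n₂) = 0.1892 / √(1/173 + 1/428) = 2.0999
Critical value for a two-sided test at α = 0.05: z_{α/2} = 1.960.
Power = Φ(δ − 1.960) + Φ(−δ − 1.960) = Φ(0.140) + Φ(-4.060) = 0.5557 + 0.0000 = 0.5557.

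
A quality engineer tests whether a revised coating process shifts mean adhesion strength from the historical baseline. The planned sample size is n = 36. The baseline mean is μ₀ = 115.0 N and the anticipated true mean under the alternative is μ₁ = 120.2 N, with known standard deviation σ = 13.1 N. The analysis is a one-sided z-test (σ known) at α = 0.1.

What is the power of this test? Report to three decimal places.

Standardized effect: d = |μ₁ − μ₀| / σ = |120.2 − 115.0| / 13.1 = 0.3969
Noncentrality parameter: λ = d·√n = 0.3969 × √36 = 2.3817
One-sided α = 0.1 → critical value z_{0.1} = 1.282.
Power = Φ(λ − 1.282) = Φ(1.100) = 0.8644.

Power ≈ 0.864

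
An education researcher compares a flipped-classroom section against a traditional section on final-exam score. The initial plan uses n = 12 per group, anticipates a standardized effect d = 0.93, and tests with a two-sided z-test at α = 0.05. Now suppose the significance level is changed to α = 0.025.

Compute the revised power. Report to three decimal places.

δ = d·√(n/2) = 0.93 × √(12/2) = 2.2780 (unchanged). New critical value: z_{0.0125} = 2.241.
Revised power = Φ(δ − 2.241) + Φ(−δ − 2.241) = Φ(0.037) + Φ(-4.519) = 0.5146 + 0.0000 = 0.5146.

Power ≈ 0.515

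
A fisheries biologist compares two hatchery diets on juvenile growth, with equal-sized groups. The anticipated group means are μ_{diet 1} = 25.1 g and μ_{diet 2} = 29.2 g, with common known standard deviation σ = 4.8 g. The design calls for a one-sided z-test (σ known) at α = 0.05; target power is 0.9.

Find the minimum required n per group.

Standardized effect: d = |μ_{diet 1} − μ_{diet 2}| / σ = |25.1 − 29.2| / 4.8 = 0.8542
For power 0.9 need Φ(δ − z_{0.05}) = 0.9, so δ = z_{0.05} + z_{0.10} = 1.645 + 1.282 = 2.926.
δ = d·√(n/2) ⇒ n = 2(δ/d)² = 2 × (2.926 / 0.8542)² = 23.48.
Round up to the next whole unit.

n = 24 per group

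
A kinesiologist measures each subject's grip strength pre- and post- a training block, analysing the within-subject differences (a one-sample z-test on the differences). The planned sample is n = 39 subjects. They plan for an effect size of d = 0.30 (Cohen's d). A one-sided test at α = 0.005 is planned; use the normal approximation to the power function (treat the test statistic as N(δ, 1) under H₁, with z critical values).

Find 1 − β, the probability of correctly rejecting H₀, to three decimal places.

Power ≈ 0.241

Noncentrality parameter: δ = d·√n = 0.30 × √39 = 1.8735
One-sided α = 0.005 → critical value z_{0.005} = 2.576.
Power = P(Z > 2.576 − δ) = Φ(-0.702) = 0.2412.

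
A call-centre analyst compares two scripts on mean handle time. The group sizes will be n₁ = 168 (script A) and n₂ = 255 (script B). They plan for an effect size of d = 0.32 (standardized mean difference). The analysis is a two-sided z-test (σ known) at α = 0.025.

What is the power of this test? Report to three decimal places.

Noncentrality parameter: δ = d / √(1/n₁ + 1/n₂) = 0.32 / √(1/168 + 1/255) = 3.2204
Critical value for a two-sided test at α = 0.025: z_{α/2} = 2.241.
Power = Φ(δ − 2.241) + Φ(−δ − 2.241) = Φ(0.979) + Φ(-5.462) = 0.8362 + 0.0000 = 0.8362.

Power ≈ 0.836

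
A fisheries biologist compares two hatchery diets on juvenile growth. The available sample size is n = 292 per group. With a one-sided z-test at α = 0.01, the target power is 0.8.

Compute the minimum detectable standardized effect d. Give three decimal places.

d ≈ 0.262

Need Φ(δ − 2.326) = 0.8, so δ = 2.326 + 0.842 = 3.168.
δ = d·√(n/2) ⇒ d = δ/√(n/2) = 3.168/√(292/2) = 0.2622.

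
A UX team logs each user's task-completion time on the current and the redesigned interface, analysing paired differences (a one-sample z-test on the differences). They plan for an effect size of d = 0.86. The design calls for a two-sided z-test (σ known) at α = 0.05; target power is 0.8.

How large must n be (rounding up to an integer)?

n = 11

For power 0.8 need Φ(δ − z_{0.025}) = 0.8, so δ = z_{0.025} + z_{0.20} = 1.960 + 0.842 = 2.802.
(The Φ(−δ − z_{α/2}) term is vanishingly small for δ > 0 and is dropped in the standard sample-size formula.)
δ = d·√n ⇒ n = (δ/d)² = (2.802 / 0.86)² = 10.61.
Round up to the next whole unit.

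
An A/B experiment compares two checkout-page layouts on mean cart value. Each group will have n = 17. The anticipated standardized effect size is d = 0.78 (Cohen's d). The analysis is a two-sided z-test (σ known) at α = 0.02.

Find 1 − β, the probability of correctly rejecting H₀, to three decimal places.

Noncentrality parameter: δ = d·√(n/2) = 0.78 × √(17/2) = 2.2741
Two-sided α = 0.02 → critical value z_{0.01} = 2.326.
Power = Φ(δ − 2.326) + Φ(−δ − 2.326) = Φ(-0.052) + Φ(-4.600) = 0.4792 + 0.0000 = 0.4792.

Power ≈ 0.479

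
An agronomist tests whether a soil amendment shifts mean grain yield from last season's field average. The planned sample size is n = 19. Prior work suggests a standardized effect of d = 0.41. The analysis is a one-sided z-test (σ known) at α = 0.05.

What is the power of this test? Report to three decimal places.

Power ≈ 0.557

Noncentrality parameter: δ = d·√n = 0.41 × √19 = 1.7871
Critical value for a one-sided test at α = 0.05: z_α = 1.645.
Power = Φ(δ − 1.645) = Φ(0.142) = 0.5566.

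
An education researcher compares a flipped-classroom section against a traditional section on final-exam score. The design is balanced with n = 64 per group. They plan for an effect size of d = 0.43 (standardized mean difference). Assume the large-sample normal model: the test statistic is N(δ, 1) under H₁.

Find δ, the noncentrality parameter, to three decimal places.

The noncentrality parameter scales effect size by the design's sample-size factor: δ = d·√(n/2) = 0.43 × √(64/2) = 2.4324

δ ≈ 2.432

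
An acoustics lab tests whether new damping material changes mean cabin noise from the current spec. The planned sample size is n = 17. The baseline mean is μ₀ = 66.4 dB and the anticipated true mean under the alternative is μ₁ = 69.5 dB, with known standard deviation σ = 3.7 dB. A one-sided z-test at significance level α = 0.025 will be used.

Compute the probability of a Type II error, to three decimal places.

Standardized effect: d = |μ₁ − μ₀| / σ = |69.5 − 66.4| / 3.7 = 0.8378
Noncentrality parameter: δ = d·√n = 0.8378 × √17 = 3.4545
One-sided α = 0.025 → critical value z_{0.025} = 1.960.
Power = Φ(δ − 1.960) = Φ(1.495) = 0.9325.
Type II error: β = 1 − power = 1 − 0.9325 = 0.0675.

β ≈ 0.068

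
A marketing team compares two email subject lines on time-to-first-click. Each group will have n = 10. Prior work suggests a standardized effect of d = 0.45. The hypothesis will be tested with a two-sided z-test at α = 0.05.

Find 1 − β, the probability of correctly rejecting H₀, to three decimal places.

Power ≈ 0.172

Noncentrality parameter: δ = d·√(n/2) = 0.45 × √(10/2) = 1.0062
Two-sided α = 0.05 → critical value z_{0.025} = 1.960.
Power = Φ(δ − 1.960) + Φ(−δ − 1.960) = Φ(-0.954) + Φ(-2.966) = 0.1701 + 0.0015 = 0.1716.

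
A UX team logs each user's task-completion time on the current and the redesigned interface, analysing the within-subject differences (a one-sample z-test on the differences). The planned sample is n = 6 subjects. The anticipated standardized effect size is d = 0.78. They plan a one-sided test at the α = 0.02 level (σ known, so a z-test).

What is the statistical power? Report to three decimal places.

Noncentrality parameter: λ = d·√n = 0.78 × √6 = 1.9106
Critical value for a one-sided test at α = 0.02: z_α = 2.054.
Power = Φ(λ − 2.054) = Φ(-0.143) = 0.4431.

Power ≈ 0.443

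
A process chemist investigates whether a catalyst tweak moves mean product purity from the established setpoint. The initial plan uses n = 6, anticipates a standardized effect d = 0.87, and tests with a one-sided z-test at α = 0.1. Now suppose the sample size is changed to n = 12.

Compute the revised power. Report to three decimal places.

Power ≈ 0.958

With n = 12: δ = d·√n = 0.87 × √12 = 3.0138. Critical value z_{0.1} = 1.282.
Revised power = Φ(δ − 1.282) = Φ(1.732) = 0.9584.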